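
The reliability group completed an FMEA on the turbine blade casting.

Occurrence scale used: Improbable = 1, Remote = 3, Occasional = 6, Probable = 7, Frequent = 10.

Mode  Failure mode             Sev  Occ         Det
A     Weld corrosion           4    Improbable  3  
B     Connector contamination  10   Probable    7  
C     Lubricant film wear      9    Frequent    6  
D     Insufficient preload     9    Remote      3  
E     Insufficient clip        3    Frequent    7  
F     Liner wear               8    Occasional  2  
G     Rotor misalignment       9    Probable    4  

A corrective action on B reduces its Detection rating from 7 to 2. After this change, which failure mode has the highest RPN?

RPN = Severity × Occurrence × Detection:
  A: 4 × 1 × 3 = 12
  B: 10 × 7 × 7 = 490
  C: 9 × 10 × 6 = 540
  D: 9 × 3 × 3 = 81
  E: 3 × 10 × 7 = 210
  F: 8 × 6 × 2 = 96
  G: 9 × 7 × 4 = 252
After action: B → 10 × 7 × 2 = 140.
Revised RPNs: C=540, G=252, E=210, B=140, F=96, D=81, A=12.
Highest is now C (540).

C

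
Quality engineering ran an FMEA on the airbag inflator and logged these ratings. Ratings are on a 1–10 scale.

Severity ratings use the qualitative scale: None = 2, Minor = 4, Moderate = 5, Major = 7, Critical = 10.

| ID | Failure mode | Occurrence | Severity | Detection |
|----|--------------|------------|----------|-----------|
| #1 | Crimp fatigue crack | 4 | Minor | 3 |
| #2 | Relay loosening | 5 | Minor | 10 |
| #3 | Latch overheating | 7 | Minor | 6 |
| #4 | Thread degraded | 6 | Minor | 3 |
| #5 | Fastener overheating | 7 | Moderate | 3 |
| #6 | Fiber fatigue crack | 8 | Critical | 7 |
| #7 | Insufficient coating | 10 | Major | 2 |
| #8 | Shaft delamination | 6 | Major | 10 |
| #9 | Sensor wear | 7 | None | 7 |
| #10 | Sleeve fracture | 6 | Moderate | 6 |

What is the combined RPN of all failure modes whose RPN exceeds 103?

RPN = Severity × Occurrence × Detection:
  #1: 4 × 4 × 3 = 48
  #2: 4 × 5 × 10 = 200
  #3: 4 × 7 × 6 = 168
  #4: 4 × 6 × 3 = 72
  #5: 5 × 7 × 3 = 105
  #6: 10 × 8 × 7 = 560
  #7: 7 × 10 × 2 = 140
  #8: 7 × 6 × 10 = 420
  #9: 2 × 7 × 7 = 98
  #10: 5 × 6 × 6 = 180
RPN > 103: #2 (200), #3 (168), #5 (105), #6 (560), #7 (140), #8 (420), #10 (180).
Sum: 200 + 168 + 105 + 560 + 140 + 420 + 180 = 1773.

1773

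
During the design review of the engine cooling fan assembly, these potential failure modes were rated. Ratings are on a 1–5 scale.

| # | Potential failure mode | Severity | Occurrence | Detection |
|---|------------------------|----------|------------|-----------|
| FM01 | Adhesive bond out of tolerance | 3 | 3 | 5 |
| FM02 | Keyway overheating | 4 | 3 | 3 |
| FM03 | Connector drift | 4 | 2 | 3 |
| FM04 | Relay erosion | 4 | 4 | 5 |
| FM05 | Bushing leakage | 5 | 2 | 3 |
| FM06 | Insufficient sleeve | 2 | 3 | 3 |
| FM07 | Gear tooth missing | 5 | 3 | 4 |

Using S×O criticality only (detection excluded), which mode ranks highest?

Criticality = Severity × Occurrence:
  FM01: 3 × 3 = 9
  FM02: 4 × 3 = 12
  FM03: 4 × 2 = 8
  FM04: 4 × 4 = 16
  FM05: 5 × 2 = 10
  FM06: 2 × 3 = 6
  FM07: 5 × 3 = 15
Highest criticality is 16 → FM04.

FM04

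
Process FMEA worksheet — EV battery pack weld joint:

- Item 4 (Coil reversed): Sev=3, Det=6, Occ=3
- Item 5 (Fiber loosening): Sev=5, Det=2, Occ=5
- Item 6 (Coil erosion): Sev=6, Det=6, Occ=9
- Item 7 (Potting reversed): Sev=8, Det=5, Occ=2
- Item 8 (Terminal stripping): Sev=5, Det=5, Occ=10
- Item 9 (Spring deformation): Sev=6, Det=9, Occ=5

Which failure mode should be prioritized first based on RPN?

Item 6

RPN = Severity × Occurrence × Detection:
  Item 4: 3 × 3 × 6 = 54
  Item 5: 5 × 5 × 2 = 50
  Item 6: 6 × 9 × 6 = 324
  Item 7: 8 × 2 × 5 = 80
  Item 8: 5 × 10 × 5 = 250
  Item 9: 6 × 5 × 9 = 270
Highest RPN is 324 → Item 6.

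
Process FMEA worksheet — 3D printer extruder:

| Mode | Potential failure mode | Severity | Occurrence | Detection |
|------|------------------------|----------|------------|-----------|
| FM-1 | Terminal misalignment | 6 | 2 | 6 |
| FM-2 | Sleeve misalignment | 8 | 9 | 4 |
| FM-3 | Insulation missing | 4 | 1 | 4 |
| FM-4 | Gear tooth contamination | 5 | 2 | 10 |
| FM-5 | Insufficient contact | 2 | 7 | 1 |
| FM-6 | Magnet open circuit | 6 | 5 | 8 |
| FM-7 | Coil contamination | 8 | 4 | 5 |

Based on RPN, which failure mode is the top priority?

FM-2

RPN = Severity × Occurrence × Detection:
  FM-1: 6 × 2 × 6 = 72
  FM-2: 8 × 9 × 4 = 288
  FM-3: 4 × 1 × 4 = 16
  FM-4: 5 × 2 × 10 = 100
  FM-5: 2 × 7 × 1 = 14
  FM-6: 6 × 5 × 8 = 240
  FM-7: 8 × 4 × 5 = 160
Highest RPN is 288 → FM-2.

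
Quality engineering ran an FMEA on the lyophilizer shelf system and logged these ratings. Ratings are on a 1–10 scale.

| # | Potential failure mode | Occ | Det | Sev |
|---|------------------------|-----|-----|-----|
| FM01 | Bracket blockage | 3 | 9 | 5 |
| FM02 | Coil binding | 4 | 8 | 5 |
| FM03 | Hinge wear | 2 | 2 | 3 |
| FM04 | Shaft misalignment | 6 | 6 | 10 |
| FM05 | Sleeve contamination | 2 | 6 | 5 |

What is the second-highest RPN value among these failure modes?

160

RPN = Severity × Occurrence × Detection:
  FM01: 5 × 3 × 9 = 135
  FM02: 5 × 4 × 8 = 160
  FM03: 3 × 2 × 2 = 12
  FM04: 10 × 6 × 6 = 360
  FM05: 5 × 2 × 6 = 60
Sorted descending: 360, 160, 135, 60, 12.
The second-highest RPN is 160 (FM02).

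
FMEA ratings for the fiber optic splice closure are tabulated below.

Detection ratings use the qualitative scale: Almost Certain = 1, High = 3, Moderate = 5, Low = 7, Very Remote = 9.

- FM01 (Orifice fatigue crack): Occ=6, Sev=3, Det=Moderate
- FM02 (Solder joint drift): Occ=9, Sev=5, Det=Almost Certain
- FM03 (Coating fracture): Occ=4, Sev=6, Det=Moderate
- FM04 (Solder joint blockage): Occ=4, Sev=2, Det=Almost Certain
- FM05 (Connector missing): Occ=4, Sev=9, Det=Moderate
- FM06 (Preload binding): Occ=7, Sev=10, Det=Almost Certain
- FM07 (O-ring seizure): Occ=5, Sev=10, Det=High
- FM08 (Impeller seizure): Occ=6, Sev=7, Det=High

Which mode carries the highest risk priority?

FM05

RPN = Severity × Occurrence × Detection:
  FM01: 3 × 6 × 5 = 90
  FM02: 5 × 9 × 1 = 45
  FM03: 6 × 4 × 5 = 120
  FM04: 2 × 4 × 1 = 8
  FM05: 9 × 4 × 5 = 180
  FM06: 10 × 7 × 1 = 70
  FM07: 10 × 5 × 3 = 150
  FM08: 7 × 6 × 3 = 126
Highest RPN is 180 → FM05.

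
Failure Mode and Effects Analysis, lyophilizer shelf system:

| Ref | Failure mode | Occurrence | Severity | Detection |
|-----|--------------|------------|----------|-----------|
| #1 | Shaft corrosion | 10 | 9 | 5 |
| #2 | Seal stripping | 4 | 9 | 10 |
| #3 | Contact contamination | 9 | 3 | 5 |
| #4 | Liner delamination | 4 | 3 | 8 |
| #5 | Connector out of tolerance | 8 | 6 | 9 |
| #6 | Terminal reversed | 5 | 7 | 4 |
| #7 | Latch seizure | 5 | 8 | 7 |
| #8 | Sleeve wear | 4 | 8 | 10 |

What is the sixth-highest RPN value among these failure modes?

140

RPN = Severity × Occurrence × Detection:
  #1: 9 × 10 × 5 = 450
  #2: 9 × 4 × 10 = 360
  #3: 3 × 9 × 5 = 135
  #4: 3 × 4 × 8 = 96
  #5: 6 × 8 × 9 = 432
  #6: 7 × 5 × 4 = 140
  #7: 8 × 5 × 7 = 280
  #8: 8 × 4 × 10 = 320
Sorted descending: 450, 432, 360, 320, 280, 140, 135, 96.
The sixth-highest RPN is 140 (#6).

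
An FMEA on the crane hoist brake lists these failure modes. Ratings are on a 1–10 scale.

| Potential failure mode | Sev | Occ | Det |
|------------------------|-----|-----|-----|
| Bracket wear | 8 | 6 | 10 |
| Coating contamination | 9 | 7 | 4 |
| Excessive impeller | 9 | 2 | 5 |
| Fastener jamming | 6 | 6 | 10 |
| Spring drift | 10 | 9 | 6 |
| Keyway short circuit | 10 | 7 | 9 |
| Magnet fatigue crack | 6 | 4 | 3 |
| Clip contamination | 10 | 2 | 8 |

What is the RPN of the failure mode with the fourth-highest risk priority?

RPN = Severity × Occurrence × Detection:
  Bracket wear: 8 × 6 × 10 = 480
  Coating contamination: 9 × 7 × 4 = 252
  Excessive impeller: 9 × 2 × 5 = 90
  Fastener jamming: 6 × 6 × 10 = 360
  Spring drift: 10 × 9 × 6 = 540
  Keyway short circuit: 10 × 7 × 9 = 630
  Magnet fatigue crack: 6 × 4 × 3 = 72
  Clip contamination: 10 × 2 × 8 = 160
Sorted descending: 630, 540, 480, 360, 252, 160, 90, 72.
The fourth-highest RPN is 360 (Fastener jamming).

360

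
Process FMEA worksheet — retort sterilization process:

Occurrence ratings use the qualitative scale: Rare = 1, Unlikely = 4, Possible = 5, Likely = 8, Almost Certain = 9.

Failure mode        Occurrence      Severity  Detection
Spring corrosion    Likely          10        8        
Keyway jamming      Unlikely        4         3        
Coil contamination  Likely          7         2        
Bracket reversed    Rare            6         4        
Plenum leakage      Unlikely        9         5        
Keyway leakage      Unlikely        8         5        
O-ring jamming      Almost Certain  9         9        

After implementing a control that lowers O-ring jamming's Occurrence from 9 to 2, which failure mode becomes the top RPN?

RPN = Severity × Occurrence × Detection:
  Spring corrosion: 10 × 8 × 8 = 640
  Keyway jamming: 4 × 4 × 3 = 48
  Coil contamination: 7 × 8 × 2 = 112
  Bracket reversed: 6 × 1 × 4 = 24
  Plenum leakage: 9 × 4 × 5 = 180
  Keyway leakage: 8 × 4 × 5 = 160
  O-ring jamming: 9 × 9 × 9 = 729
After action: O-ring jamming → 9 × 2 × 9 = 162.
Revised RPNs: Spring corrosion=640, Plenum leakage=180, O-ring jamming=162, Keyway leakage=160, Coil contamination=112, Keyway jamming=48, Bracket reversed=24.
Highest is now Spring corrosion (640).

Spring corrosion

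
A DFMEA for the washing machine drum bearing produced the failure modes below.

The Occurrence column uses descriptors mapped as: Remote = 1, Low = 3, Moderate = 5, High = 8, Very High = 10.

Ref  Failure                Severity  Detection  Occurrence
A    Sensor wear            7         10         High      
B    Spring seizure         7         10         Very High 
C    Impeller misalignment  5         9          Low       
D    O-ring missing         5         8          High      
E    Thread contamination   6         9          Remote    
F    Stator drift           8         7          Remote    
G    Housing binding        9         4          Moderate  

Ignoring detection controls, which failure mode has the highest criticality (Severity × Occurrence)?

B

Criticality = Severity × Occurrence:
  A: 7 × 8 = 56
  B: 7 × 10 = 70
  C: 5 × 3 = 15
  D: 5 × 8 = 40
  E: 6 × 1 = 6
  F: 8 × 1 = 8
  G: 9 × 5 = 45
Highest criticality is 70 → B.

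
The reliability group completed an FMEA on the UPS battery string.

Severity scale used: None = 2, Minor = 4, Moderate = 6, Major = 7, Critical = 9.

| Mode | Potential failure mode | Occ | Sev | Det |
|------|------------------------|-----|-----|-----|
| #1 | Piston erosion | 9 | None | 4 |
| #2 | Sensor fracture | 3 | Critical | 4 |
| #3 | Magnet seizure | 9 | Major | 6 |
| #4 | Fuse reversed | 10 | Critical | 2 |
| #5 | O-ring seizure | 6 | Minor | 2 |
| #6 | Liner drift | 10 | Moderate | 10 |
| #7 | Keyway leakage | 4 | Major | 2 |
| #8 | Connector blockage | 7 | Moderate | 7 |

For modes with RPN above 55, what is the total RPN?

RPN = Severity × Occurrence × Detection:
  #1: 2 × 9 × 4 = 72
  #2: 9 × 3 × 4 = 108
  #3: 7 × 9 × 6 = 378
  #4: 9 × 10 × 2 = 180
  #5: 4 × 6 × 2 = 48
  #6: 6 × 10 × 10 = 600
  #7: 7 × 4 × 2 = 56
  #8: 6 × 7 × 7 = 294
RPN > 55: #1 (72), #2 (108), #3 (378), #4 (180), #6 (600), #7 (56), #8 (294).
Sum: 72 + 108 + 378 + 180 + 600 + 56 + 294 = 1688.

1688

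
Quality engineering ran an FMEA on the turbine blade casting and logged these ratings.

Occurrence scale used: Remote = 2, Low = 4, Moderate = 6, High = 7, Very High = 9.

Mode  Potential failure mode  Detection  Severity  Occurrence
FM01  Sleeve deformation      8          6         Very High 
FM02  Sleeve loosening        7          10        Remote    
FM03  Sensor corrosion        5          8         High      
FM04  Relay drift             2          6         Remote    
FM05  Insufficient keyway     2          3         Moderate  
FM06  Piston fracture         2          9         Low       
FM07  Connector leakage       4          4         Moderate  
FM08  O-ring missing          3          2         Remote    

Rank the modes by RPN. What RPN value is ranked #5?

72

RPN = Severity × Occurrence × Detection:
  FM01: 6 × 9 × 8 = 432
  FM02: 10 × 2 × 7 = 140
  FM03: 8 × 7 × 5 = 280
  FM04: 6 × 2 × 2 = 24
  FM05: 3 × 6 × 2 = 36
  FM06: 9 × 4 × 2 = 72
  FM07: 4 × 6 × 4 = 96
  FM08: 2 × 2 × 3 = 12
Sorted descending: 432, 280, 140, 96, 72, 36, 24, 12.
The fifth-highest RPN is 72 (FM06).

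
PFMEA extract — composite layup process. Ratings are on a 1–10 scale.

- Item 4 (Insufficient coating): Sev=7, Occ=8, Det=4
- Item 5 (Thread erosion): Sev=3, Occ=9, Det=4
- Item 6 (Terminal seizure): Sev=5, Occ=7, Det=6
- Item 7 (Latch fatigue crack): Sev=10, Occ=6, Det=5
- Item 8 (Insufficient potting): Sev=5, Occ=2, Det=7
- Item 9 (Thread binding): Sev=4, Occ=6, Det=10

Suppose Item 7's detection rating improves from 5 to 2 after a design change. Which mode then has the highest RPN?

RPN = Severity × Occurrence × Detection:
  Item 4: 7 × 8 × 4 = 224
  Item 5: 3 × 9 × 4 = 108
  Item 6: 5 × 7 × 6 = 210
  Item 7: 10 × 6 × 5 = 300
  Item 8: 5 × 2 × 7 = 70
  Item 9: 4 × 6 × 10 = 240
After action: Item 7 → 10 × 6 × 2 = 120.
Revised RPNs: Item 9=240, Item 4=224, Item 6=210, Item 7=120, Item 5=108, Item 8=70.
Highest is now Item 9 (240).

Item 9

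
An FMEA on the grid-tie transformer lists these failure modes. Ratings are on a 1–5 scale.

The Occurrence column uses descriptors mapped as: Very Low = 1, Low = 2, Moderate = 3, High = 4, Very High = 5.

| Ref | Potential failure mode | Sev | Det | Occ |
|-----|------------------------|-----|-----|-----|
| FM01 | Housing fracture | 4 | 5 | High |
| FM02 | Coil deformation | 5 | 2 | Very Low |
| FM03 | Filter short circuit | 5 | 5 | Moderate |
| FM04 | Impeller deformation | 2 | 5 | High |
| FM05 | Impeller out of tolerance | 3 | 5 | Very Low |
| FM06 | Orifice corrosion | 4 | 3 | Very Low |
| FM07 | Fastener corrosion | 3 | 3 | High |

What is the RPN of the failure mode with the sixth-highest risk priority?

12

RPN = Severity × Occurrence × Detection:
  FM01: 4 × 4 × 5 = 80
  FM02: 5 × 1 × 2 = 10
  FM03: 5 × 3 × 5 = 75
  FM04: 2 × 4 × 5 = 40
  FM05: 3 × 1 × 5 = 15
  FM06: 4 × 1 × 3 = 12
  FM07: 3 × 4 × 3 = 36
Sorted descending: 80, 75, 40, 36, 15, 12, 10.
The sixth-highest RPN is 12 (FM06).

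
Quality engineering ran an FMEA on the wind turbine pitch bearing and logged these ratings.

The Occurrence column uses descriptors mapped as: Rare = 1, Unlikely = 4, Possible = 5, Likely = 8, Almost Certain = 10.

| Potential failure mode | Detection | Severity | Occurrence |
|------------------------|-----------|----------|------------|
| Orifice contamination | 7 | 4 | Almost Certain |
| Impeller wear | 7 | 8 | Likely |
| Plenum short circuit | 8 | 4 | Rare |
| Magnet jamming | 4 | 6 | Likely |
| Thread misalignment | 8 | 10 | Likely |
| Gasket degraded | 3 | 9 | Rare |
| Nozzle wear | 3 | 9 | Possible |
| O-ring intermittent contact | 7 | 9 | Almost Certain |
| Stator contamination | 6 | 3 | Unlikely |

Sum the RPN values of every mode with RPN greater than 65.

RPN = Severity × Occurrence × Detection:
  Orifice contamination: 4 × 10 × 7 = 280
  Impeller wear: 8 × 8 × 7 = 448
  Plenum short circuit: 4 × 1 × 8 = 32
  Magnet jamming: 6 × 8 × 4 = 192
  Thread misalignment: 10 × 8 × 8 = 640
  Gasket degraded: 9 × 1 × 3 = 27
  Nozzle wear: 9 × 5 × 3 = 135
  O-ring intermittent contact: 9 × 10 × 7 = 630
  Stator contamination: 3 × 4 × 6 = 72
RPN > 65: Orifice contamination (280), Impeller wear (448), Magnet jamming (192), Thread misalignment (640), Nozzle wear (135), O-ring intermittent contact (630), Stator contamination (72).
Sum: 280 + 448 + 192 + 640 + 135 + 630 + 72 = 2397.

2397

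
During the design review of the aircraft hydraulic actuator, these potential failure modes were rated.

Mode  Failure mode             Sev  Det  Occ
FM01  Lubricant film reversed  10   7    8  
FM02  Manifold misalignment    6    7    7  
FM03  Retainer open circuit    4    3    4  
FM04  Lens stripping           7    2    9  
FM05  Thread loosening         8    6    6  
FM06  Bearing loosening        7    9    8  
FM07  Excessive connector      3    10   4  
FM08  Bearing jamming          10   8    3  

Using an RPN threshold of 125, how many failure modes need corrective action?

6

RPN = Severity × Occurrence × Detection:
  FM01: 10 × 8 × 7 = 560
  FM02: 6 × 7 × 7 = 294
  FM03: 4 × 4 × 3 = 48
  FM04: 7 × 9 × 2 = 126
  FM05: 8 × 6 × 6 = 288
  FM06: 7 × 8 × 9 = 504
  FM07: 3 × 4 × 10 = 120
  FM08: 10 × 3 × 8 = 240
Modes with RPN ≥ 125: FM01 (560), FM02 (294), FM04 (126), FM05 (288), FM06 (504), FM08 (240) → 6.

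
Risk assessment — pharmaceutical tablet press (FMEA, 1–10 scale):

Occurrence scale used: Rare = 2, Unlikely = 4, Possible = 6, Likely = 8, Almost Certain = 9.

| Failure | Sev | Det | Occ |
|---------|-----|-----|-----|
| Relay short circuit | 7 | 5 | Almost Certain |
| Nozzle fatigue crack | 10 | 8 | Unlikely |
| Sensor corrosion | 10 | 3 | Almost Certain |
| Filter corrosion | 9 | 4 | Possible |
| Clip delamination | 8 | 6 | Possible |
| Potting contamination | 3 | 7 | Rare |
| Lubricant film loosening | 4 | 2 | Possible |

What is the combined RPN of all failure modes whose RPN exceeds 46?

RPN = Severity × Occurrence × Detection:
  Relay short circuit: 7 × 9 × 5 = 315
  Nozzle fatigue crack: 10 × 4 × 8 = 320
  Sensor corrosion: 10 × 9 × 3 = 270
  Filter corrosion: 9 × 6 × 4 = 216
  Clip delamination: 8 × 6 × 6 = 288
  Potting contamination: 3 × 2 × 7 = 42
  Lubricant film loosening: 4 × 6 × 2 = 48
RPN > 46: Relay short circuit (315), Nozzle fatigue crack (320), Sensor corrosion (270), Filter corrosion (216), Clip delamination (288), Lubricant film loosening (48).
Sum: 315 + 320 + 270 + 216 + 288 + 48 = 1457.

1457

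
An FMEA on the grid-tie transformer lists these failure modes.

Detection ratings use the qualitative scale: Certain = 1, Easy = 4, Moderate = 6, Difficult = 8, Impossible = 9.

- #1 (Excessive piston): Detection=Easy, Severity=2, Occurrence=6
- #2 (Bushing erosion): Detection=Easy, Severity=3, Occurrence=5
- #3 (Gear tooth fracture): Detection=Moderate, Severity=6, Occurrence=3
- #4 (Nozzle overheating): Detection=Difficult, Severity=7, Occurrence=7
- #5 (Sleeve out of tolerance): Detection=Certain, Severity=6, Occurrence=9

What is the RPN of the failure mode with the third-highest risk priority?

60

RPN = Severity × Occurrence × Detection:
  #1: 2 × 6 × 4 = 48
  #2: 3 × 5 × 4 = 60
  #3: 6 × 3 × 6 = 108
  #4: 7 × 7 × 8 = 392
  #5: 6 × 9 × 1 = 54
Sorted descending: 392, 108, 60, 54, 48.
The third-highest RPN is 60 (#2).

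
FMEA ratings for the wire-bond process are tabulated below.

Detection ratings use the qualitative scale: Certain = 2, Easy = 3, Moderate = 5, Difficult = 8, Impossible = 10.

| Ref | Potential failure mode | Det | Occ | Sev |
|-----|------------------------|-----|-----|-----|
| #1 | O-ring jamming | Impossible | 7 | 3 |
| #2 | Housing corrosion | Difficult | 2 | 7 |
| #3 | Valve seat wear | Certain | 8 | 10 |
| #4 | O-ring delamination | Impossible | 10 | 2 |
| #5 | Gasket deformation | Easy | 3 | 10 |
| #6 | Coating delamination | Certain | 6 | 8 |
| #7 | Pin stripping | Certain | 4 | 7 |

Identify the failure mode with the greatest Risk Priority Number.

#1

RPN = Severity × Occurrence × Detection:
  #1: 3 × 7 × 10 = 210
  #2: 7 × 2 × 8 = 112
  #3: 10 × 8 × 2 = 160
  #4: 2 × 10 × 10 = 200
  #5: 10 × 3 × 3 = 90
  #6: 8 × 6 × 2 = 96
  #7: 7 × 4 × 2 = 56
Highest RPN is 210 → #1.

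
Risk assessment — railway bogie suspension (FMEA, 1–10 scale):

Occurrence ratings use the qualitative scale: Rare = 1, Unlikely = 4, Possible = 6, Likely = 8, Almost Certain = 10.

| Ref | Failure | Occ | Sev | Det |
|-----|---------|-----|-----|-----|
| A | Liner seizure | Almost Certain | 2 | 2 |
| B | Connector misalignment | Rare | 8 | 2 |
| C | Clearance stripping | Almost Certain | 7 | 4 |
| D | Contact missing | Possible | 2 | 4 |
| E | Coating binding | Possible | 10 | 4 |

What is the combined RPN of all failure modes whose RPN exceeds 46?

568

RPN = Severity × Occurrence × Detection:
  A: 2 × 10 × 2 = 40
  B: 8 × 1 × 2 = 16
  C: 7 × 10 × 4 = 280
  D: 2 × 6 × 4 = 48
  E: 10 × 6 × 4 = 240
RPN > 46: C (280), D (48), E (240).
Sum: 280 + 48 + 240 = 568.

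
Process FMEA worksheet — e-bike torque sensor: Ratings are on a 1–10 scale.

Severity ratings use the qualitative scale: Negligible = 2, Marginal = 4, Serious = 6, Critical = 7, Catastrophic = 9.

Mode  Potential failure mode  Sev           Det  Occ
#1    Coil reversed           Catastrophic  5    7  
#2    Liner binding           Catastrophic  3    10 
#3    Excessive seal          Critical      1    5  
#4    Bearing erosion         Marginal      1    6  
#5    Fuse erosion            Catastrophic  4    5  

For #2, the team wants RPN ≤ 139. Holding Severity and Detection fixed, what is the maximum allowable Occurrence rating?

#2: S=9, O=10, D=3 → current RPN = 270.
Fixed product = 27. Need 27 × O ≤ 139, so O ≤ 139/27 = 5.15.
Maximum integer Occurrence rating = 5 (gives RPN 135; O=6 would give 162 > 139).

5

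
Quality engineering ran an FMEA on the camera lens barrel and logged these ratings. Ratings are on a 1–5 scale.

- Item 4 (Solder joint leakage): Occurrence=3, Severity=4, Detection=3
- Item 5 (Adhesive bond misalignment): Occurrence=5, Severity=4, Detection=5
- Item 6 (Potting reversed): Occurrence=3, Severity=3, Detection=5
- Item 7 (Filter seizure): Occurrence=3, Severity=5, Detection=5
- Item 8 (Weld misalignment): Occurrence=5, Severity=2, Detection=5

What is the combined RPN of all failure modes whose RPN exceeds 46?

225

RPN = Severity × Occurrence × Detection:
  Item 4: 4 × 3 × 3 = 36
  Item 5: 4 × 5 × 5 = 100
  Item 6: 3 × 3 × 5 = 45
  Item 7: 5 × 3 × 5 = 75
  Item 8: 2 × 5 × 5 = 50
RPN > 46: Item 5 (100), Item 7 (75), Item 8 (50).
Sum: 100 + 75 + 50 = 225.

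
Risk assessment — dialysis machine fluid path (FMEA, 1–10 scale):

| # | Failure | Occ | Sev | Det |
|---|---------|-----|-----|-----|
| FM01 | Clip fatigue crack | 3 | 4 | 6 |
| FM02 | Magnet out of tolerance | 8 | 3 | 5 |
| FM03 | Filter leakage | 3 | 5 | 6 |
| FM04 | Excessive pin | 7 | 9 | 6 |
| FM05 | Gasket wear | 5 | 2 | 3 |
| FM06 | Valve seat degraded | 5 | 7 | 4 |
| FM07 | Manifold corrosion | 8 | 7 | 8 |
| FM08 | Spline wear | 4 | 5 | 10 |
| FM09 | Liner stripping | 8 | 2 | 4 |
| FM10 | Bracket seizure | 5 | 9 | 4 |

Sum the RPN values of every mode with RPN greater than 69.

RPN = Severity × Occurrence × Detection:
  FM01: 4 × 3 × 6 = 72
  FM02: 3 × 8 × 5 = 120
  FM03: 5 × 3 × 6 = 90
  FM04: 9 × 7 × 6 = 378
  FM05: 2 × 5 × 3 = 30
  FM06: 7 × 5 × 4 = 140
  FM07: 7 × 8 × 8 = 448
  FM08: 5 × 4 × 10 = 200
  FM09: 2 × 8 × 4 = 64
  FM10: 9 × 5 × 4 = 180
RPN > 69: FM01 (72), FM02 (120), FM03 (90), FM04 (378), FM06 (140), FM07 (448), FM08 (200), FM10 (180).
Sum: 72 + 120 + 90 + 378 + 140 + 448 + 200 + 180 = 1628.

1628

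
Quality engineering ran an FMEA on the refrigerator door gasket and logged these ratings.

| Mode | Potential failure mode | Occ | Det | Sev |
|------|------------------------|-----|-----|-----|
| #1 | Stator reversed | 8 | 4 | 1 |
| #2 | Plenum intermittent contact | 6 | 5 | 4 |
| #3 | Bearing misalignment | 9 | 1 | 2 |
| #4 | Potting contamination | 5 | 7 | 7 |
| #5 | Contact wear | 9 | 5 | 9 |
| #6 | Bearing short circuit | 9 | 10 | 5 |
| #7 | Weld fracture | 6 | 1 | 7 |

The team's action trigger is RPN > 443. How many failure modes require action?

1

RPN = Severity × Occurrence × Detection:
  #1: 1 × 8 × 4 = 32
  #2: 4 × 6 × 5 = 120
  #3: 2 × 9 × 1 = 18
  #4: 7 × 5 × 7 = 245
  #5: 9 × 9 × 5 = 405
  #6: 5 × 9 × 10 = 450
  #7: 7 × 6 × 1 = 42
Modes with RPN > 443: #6 (450) → 1.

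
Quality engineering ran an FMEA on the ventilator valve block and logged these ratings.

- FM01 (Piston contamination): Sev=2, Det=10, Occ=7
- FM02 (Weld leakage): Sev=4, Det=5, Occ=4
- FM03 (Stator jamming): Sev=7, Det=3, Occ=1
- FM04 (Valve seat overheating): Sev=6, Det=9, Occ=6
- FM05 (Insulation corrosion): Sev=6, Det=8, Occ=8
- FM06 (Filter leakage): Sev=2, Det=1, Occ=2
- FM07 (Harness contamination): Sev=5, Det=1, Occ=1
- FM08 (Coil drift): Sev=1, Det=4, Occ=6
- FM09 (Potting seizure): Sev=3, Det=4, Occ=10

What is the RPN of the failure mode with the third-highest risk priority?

140

RPN = Severity × Occurrence × Detection:
  FM01: 2 × 7 × 10 = 140
  FM02: 4 × 4 × 5 = 80
  FM03: 7 × 1 × 3 = 21
  FM04: 6 × 6 × 9 = 324
  FM05: 6 × 8 × 8 = 384
  FM06: 2 × 2 × 1 = 4
  FM07: 5 × 1 × 1 = 5
  FM08: 1 × 6 × 4 = 24
  FM09: 3 × 10 × 4 = 120
Sorted descending: 384, 324, 140, 120, 80, 24, 21, 5, 4.
The third-highest RPN is 140 (FM01).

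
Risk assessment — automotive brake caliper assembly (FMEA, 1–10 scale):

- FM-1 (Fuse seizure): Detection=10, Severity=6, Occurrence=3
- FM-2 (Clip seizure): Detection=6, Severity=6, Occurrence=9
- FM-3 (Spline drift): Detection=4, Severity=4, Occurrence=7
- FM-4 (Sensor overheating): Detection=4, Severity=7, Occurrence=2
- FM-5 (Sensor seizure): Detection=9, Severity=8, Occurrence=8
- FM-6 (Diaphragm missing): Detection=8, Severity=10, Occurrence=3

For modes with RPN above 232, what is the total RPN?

RPN = Severity × Occurrence × Detection:
  FM-1: 6 × 3 × 10 = 180
  FM-2: 6 × 9 × 6 = 324
  FM-3: 4 × 7 × 4 = 112
  FM-4: 7 × 2 × 4 = 56
  FM-5: 8 × 8 × 9 = 576
  FM-6: 10 × 3 × 8 = 240
RPN > 232: FM-2 (324), FM-5 (576), FM-6 (240).
Sum: 324 + 576 + 240 = 1140.

1140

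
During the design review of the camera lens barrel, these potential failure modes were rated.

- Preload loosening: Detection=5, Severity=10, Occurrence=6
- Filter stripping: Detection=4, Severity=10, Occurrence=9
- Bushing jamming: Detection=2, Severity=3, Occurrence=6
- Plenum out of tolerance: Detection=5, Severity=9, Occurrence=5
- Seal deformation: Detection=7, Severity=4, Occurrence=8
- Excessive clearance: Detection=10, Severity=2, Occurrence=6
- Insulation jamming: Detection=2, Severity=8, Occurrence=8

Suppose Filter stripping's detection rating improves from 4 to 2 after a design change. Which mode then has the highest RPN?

RPN = Severity × Occurrence × Detection:
  Preload loosening: 10 × 6 × 5 = 300
  Filter stripping: 10 × 9 × 4 = 360
  Bushing jamming: 3 × 6 × 2 = 36
  Plenum out of tolerance: 9 × 5 × 5 = 225
  Seal deformation: 4 × 8 × 7 = 224
  Excessive clearance: 2 × 6 × 10 = 120
  Insulation jamming: 8 × 8 × 2 = 128
After action: Filter stripping → 10 × 9 × 2 = 180.
Revised RPNs: Preload loosening=300, Plenum out of tolerance=225, Seal deformation=224, Filter stripping=180, Insulation jamming=128, Excessive clearance=120, Bushing jamming=36.
Highest is now Preload loosening (300).

Preload loosening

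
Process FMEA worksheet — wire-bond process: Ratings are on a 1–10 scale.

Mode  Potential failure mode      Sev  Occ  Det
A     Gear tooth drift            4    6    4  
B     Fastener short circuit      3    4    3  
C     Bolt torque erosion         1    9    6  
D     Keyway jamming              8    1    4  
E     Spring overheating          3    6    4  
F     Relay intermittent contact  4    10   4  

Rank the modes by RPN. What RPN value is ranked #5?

RPN = Severity × Occurrence × Detection:
  A: 4 × 6 × 4 = 96
  B: 3 × 4 × 3 = 36
  C: 1 × 9 × 6 = 54
  D: 8 × 1 × 4 = 32
  E: 3 × 6 × 4 = 72
  F: 4 × 10 × 4 = 160
Sorted descending: 160, 96, 72, 54, 36, 32.
The fifth-highest RPN is 36 (B).

36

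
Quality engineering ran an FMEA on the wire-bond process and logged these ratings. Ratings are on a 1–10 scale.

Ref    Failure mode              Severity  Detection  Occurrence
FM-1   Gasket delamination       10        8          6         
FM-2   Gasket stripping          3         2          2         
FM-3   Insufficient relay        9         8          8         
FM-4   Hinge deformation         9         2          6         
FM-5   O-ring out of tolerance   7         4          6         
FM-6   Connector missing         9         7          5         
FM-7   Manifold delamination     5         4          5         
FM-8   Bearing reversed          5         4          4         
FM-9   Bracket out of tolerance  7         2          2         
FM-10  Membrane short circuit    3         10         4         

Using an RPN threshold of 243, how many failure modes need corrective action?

3

RPN = Severity × Occurrence × Detection:
  FM-1: 10 × 6 × 8 = 480
  FM-2: 3 × 2 × 2 = 12
  FM-3: 9 × 8 × 8 = 576
  FM-4: 9 × 6 × 2 = 108
  FM-5: 7 × 6 × 4 = 168
  FM-6: 9 × 5 × 7 = 315
  FM-7: 5 × 5 × 4 = 100
  FM-8: 5 × 4 × 4 = 80
  FM-9: 7 × 2 × 2 = 28
  FM-10: 3 × 4 × 10 = 120
Modes with RPN ≥ 243: FM-1 (480), FM-3 (576), FM-6 (315) → 3.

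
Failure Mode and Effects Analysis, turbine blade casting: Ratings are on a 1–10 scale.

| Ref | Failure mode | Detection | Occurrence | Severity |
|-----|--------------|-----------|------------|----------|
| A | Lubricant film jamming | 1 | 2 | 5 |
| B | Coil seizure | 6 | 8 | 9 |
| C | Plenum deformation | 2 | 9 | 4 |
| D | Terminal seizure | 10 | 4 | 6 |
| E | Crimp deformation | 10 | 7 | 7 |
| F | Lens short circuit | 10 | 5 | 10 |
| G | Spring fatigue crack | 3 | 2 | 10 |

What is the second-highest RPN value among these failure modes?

RPN = Severity × Occurrence × Detection:
  A: 5 × 2 × 1 = 10
  B: 9 × 8 × 6 = 432
  C: 4 × 9 × 2 = 72
  D: 6 × 4 × 10 = 240
  E: 7 × 7 × 10 = 490
  F: 10 × 5 × 10 = 500
  G: 10 × 2 × 3 = 60
Sorted descending: 500, 490, 432, 240, 72, 60, 10.
The second-highest RPN is 490 (E).

490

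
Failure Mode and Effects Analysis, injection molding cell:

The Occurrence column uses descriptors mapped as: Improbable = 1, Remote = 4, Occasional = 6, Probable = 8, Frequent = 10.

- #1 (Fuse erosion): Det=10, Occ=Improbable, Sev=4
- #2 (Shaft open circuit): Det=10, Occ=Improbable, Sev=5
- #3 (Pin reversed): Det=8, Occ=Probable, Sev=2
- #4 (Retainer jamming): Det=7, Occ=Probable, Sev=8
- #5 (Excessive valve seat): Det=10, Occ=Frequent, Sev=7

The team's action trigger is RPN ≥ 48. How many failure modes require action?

4

RPN = Severity × Occurrence × Detection:
  #1: 4 × 1 × 10 = 40
  #2: 5 × 1 × 10 = 50
  #3: 2 × 8 × 8 = 128
  #4: 8 × 8 × 7 = 448
  #5: 7 × 10 × 10 = 700
Modes with RPN ≥ 48: #2 (50), #3 (128), #4 (448), #5 (700) → 4.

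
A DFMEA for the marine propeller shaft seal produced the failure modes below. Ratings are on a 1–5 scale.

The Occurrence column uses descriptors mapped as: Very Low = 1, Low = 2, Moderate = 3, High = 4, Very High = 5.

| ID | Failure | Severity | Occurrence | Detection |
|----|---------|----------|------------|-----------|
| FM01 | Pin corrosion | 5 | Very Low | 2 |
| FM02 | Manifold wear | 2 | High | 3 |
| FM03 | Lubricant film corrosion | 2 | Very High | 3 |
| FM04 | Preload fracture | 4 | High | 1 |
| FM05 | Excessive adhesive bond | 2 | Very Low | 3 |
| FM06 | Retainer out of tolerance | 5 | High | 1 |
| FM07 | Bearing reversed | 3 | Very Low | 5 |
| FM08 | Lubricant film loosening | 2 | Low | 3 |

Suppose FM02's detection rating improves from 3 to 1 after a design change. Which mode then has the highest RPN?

FM03

RPN = Severity × Occurrence × Detection:
  FM01: 5 × 1 × 2 = 10
  FM02: 2 × 4 × 3 = 24
  FM03: 2 × 5 × 3 = 30
  FM04: 4 × 4 × 1 = 16
  FM05: 2 × 1 × 3 = 6
  FM06: 5 × 4 × 1 = 20
  FM07: 3 × 1 × 5 = 15
  FM08: 2 × 2 × 3 = 12
After action: FM02 → 2 × 4 × 1 = 8.
Revised RPNs: FM03=30, FM06=20, FM04=16, FM07=15, FM08=12, FM01=10, FM02=8, FM05=6.
Highest is now FM03 (30).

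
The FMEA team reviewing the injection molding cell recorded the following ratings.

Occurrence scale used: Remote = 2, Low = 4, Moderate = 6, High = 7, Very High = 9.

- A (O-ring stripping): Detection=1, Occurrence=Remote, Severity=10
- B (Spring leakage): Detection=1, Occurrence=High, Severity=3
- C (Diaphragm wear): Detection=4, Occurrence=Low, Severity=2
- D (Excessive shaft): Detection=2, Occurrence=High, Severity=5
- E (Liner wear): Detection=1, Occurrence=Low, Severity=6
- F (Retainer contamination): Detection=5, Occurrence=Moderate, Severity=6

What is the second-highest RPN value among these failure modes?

70

RPN = Severity × Occurrence × Detection:
  A: 10 × 2 × 1 = 20
  B: 3 × 7 × 1 = 21
  C: 2 × 4 × 4 = 32
  D: 5 × 7 × 2 = 70
  E: 6 × 4 × 1 = 24
  F: 6 × 6 × 5 = 180
Sorted descending: 180, 70, 32, 24, 21, 20.
The second-highest RPN is 70 (D).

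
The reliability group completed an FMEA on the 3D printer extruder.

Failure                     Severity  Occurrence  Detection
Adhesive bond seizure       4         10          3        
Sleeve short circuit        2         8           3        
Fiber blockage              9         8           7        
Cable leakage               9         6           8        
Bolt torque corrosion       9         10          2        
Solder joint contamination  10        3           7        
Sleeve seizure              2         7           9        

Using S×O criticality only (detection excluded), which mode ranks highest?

Bolt torque corrosion

Criticality = Severity × Occurrence:
  Adhesive bond seizure: 4 × 10 = 40
  Sleeve short circuit: 2 × 8 = 16
  Fiber blockage: 9 × 8 = 72
  Cable leakage: 9 × 6 = 54
  Bolt torque corrosion: 9 × 10 = 90
  Solder joint contamination: 10 × 3 = 30
  Sleeve seizure: 2 × 7 = 14
Highest criticality is 90 → Bolt torque corrosion.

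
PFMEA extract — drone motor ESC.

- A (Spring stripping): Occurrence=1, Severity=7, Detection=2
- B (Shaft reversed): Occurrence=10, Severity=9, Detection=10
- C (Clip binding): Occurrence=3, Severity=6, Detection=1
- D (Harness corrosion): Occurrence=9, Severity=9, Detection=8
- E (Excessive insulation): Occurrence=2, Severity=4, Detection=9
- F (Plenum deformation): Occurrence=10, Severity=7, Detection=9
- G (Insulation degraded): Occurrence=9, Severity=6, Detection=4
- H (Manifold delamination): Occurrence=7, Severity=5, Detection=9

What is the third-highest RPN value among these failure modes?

630

RPN = Severity × Occurrence × Detection:
  A: 7 × 1 × 2 = 14
  B: 9 × 10 × 10 = 900
  C: 6 × 3 × 1 = 18
  D: 9 × 9 × 8 = 648
  E: 4 × 2 × 9 = 72
  F: 7 × 10 × 9 = 630
  G: 6 × 9 × 4 = 216
  H: 5 × 7 × 9 = 315
Sorted descending: 900, 648, 630, 315, 216, 72, 18, 14.
The third-highest RPN is 630 (F).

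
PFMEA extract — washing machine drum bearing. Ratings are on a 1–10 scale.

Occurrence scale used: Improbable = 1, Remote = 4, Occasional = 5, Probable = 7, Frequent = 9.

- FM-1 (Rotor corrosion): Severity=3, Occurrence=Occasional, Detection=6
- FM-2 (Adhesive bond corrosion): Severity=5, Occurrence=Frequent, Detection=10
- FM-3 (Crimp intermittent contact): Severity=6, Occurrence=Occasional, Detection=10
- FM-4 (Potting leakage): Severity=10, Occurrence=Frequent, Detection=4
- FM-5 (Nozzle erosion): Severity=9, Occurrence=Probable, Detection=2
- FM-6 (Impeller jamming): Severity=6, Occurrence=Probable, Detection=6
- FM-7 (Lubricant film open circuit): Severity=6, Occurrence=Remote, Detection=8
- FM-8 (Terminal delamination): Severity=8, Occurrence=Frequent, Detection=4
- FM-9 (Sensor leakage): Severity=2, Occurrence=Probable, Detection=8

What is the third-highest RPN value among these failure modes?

RPN = Severity × Occurrence × Detection:
  FM-1: 3 × 5 × 6 = 90
  FM-2: 5 × 9 × 10 = 450
  FM-3: 6 × 5 × 10 = 300
  FM-4: 10 × 9 × 4 = 360
  FM-5: 9 × 7 × 2 = 126
  FM-6: 6 × 7 × 6 = 252
  FM-7: 6 × 4 × 8 = 192
  FM-8: 8 × 9 × 4 = 288
  FM-9: 2 × 7 × 8 = 112
Sorted descending: 450, 360, 300, 288, 252, 192, 126, 112, 90.
The third-highest RPN is 300 (FM-3).

300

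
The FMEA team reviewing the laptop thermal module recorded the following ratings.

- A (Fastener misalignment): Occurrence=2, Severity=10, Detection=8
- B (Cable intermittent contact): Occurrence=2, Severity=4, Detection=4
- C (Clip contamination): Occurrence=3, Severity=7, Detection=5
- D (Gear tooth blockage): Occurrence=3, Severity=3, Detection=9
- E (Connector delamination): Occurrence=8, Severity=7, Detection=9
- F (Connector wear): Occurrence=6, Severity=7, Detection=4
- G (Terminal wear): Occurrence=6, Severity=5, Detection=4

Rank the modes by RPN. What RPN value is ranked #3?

160

RPN = Severity × Occurrence × Detection:
  A: 10 × 2 × 8 = 160
  B: 4 × 2 × 4 = 32
  C: 7 × 3 × 5 = 105
  D: 3 × 3 × 9 = 81
  E: 7 × 8 × 9 = 504
  F: 7 × 6 × 4 = 168
  G: 5 × 6 × 4 = 120
Sorted descending: 504, 168, 160, 120, 105, 81, 32.
The third-highest RPN is 160 (A).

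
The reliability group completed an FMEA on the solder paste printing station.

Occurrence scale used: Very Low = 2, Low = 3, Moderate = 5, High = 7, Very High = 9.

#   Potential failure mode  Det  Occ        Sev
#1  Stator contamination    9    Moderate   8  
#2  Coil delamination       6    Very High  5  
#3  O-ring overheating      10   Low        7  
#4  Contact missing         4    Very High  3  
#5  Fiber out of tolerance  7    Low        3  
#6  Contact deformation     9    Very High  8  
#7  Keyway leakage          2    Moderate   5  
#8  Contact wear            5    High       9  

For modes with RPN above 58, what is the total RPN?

RPN = Severity × Occurrence × Detection:
  #1: 8 × 5 × 9 = 360
  #2: 5 × 9 × 6 = 270
  #3: 7 × 3 × 10 = 210
  #4: 3 × 9 × 4 = 108
  #5: 3 × 3 × 7 = 63
  #6: 8 × 9 × 9 = 648
  #7: 5 × 5 × 2 = 50
  #8: 9 × 7 × 5 = 315
RPN > 58: #1 (360), #2 (270), #3 (210), #4 (108), #5 (63), #6 (648), #8 (315).
Sum: 360 + 270 + 210 + 108 + 63 + 648 + 315 = 1974.

1974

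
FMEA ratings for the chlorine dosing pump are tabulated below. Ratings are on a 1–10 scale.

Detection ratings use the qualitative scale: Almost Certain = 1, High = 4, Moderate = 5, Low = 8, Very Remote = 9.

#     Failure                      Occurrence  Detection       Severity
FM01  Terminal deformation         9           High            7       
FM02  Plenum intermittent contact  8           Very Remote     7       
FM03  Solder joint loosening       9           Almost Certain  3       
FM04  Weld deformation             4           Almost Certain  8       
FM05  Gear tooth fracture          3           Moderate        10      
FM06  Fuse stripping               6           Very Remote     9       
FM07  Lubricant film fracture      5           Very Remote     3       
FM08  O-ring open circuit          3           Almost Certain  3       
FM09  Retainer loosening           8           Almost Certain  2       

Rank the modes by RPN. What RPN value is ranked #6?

32

RPN = Severity × Occurrence × Detection:
  FM01: 7 × 9 × 4 = 252
  FM02: 7 × 8 × 9 = 504
  FM03: 3 × 9 × 1 = 27
  FM04: 8 × 4 × 1 = 32
  FM05: 10 × 3 × 5 = 150
  FM06: 9 × 6 × 9 = 486
  FM07: 3 × 5 × 9 = 135
  FM08: 3 × 3 × 1 = 9
  FM09: 2 × 8 × 1 = 16
Sorted descending: 504, 486, 252, 150, 135, 32, 27, 16, 9.
The sixth-highest RPN is 32 (FM04).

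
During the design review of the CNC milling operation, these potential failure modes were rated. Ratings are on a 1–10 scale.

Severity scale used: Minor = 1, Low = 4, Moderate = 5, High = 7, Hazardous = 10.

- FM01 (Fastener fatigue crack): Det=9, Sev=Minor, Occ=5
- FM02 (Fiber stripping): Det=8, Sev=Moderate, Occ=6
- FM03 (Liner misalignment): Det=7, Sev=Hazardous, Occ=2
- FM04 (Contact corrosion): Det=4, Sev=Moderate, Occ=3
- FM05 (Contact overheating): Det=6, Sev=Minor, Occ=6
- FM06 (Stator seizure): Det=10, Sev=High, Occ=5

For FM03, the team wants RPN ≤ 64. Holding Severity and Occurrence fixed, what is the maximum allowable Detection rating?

FM03: S=10, O=2, D=7 → current RPN = 140.
Fixed product = 20. Need 20 × D ≤ 64, so D ≤ 64/20 = 3.20.
Maximum integer Detection rating = 3 (gives RPN 60; D=4 would give 80 > 64).

3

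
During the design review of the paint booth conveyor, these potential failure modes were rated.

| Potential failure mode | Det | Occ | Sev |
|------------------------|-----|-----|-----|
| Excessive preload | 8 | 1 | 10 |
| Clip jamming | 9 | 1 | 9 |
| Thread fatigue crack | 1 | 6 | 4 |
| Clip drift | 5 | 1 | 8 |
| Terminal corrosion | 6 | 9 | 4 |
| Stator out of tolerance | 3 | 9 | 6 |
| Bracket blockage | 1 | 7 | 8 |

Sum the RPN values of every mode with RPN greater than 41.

595

RPN = Severity × Occurrence × Detection:
  Excessive preload: 10 × 1 × 8 = 80
  Clip jamming: 9 × 1 × 9 = 81
  Thread fatigue crack: 4 × 6 × 1 = 24
  Clip drift: 8 × 1 × 5 = 40
  Terminal corrosion: 4 × 9 × 6 = 216
  Stator out of tolerance: 6 × 9 × 3 = 162
  Bracket blockage: 8 × 7 × 1 = 56
RPN > 41: Excessive preload (80), Clip jamming (81), Terminal corrosion (216), Stator out of tolerance (162), Bracket blockage (56).
Sum: 80 + 81 + 216 + 162 + 56 = 595.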